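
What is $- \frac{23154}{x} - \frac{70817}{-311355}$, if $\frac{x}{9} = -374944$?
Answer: $\frac{13676710939}{58370344560} \approx 0.23431$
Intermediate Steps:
$x = -3374496$ ($x = 9 \left(-374944\right) = -3374496$)
$- \frac{23154}{x} - \frac{70817}{-311355} = - \frac{23154}{-3374496} - \frac{70817}{-311355} = \left(-23154\right) \left(- \frac{1}{3374496}\right) - - \frac{70817}{311355} = \frac{3859}{562416} + \frac{70817}{311355} = \frac{13676710939}{58370344560}$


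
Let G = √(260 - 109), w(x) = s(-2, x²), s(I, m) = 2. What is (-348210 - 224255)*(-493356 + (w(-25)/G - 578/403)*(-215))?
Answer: 113747763918070/403 + 246159950*√151/151 ≈ 2.8227e+11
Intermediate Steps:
w(x) = 2
G = √151 ≈ 12.288
(-348210 - 224255)*(-493356 + (w(-25)/G - 578/403)*(-215)) = (-348210 - 224255)*(-493356 + (2/(√151) - 578/403)*(-215)) = -572465*(-493356 + (2*(√151/151) - 578*1/403)*(-215)) = -572465*(-493356 + (2*√151/151 - 578/403)*(-215)) = -572465*(-493356 + (-578/403 + 2*√151/151)*(-215)) = -572465*(-493356 + (124270/403 - 430*√151/151)) = -572465*(-198698198/403 - 430*√151/151) = 113747763918070/403 + 246159950*√151/151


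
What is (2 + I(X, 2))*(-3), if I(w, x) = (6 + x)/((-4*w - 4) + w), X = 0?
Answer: 0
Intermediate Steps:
I(w, x) = (6 + x)/(-4 - 3*w) (I(w, x) = (6 + x)/((-4 - 4*w) + w) = (6 + x)/(-4 - 3*w))
(2 + I(X, 2))*(-3) = (2 + (-6 - 1*2)/(4 + 3*0))*(-3) = (2 + (-6 - 2)/(4 + 0))*(-3) = (2 - 8/4)*(-3) = (2 + (1/4)*(-8))*(-3) = (2 - 2)*(-3) = 0*(-3) = 0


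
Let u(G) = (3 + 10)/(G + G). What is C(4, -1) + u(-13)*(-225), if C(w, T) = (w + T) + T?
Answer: 229/2 ≈ 114.50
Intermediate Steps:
C(w, T) = w + 2*T (C(w, T) = (T + w) + T = w + 2*T)
u(G) = 13/(2*G) (u(G) = 13/((2*G)) = 13*(1/(2*G)) = 13/(2*G))
C(4, -1) + u(-13)*(-225) = (4 + 2*(-1)) + ((13/2)/(-13))*(-225) = (4 - 2) + ((13/2)*(-1/13))*(-225) = 2 - 1/2*(-225) = 2 + 225/2 = 229/2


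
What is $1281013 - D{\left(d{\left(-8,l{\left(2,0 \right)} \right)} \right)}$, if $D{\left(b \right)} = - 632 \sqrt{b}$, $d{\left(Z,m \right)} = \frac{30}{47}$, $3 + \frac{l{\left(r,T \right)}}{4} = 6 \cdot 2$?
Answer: $1281013 + \frac{632 \sqrt{1410}}{47} \approx 1.2815 \cdot 10^{6}$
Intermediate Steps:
$l{\left(r,T \right)} = 36$ ($l{\left(r,T \right)} = -12 + 4 \cdot 6 \cdot 2 = -12 + 4 \cdot 12 = -12 + 48 = 36$)
$d{\left(Z,m \right)} = \frac{30}{47}$ ($d{\left(Z,m \right)} = 30 \cdot \frac{1}{47} = \frac{30}{47}$)
$1281013 - D{\left(d{\left(-8,l{\left(2,0 \right)} \right)} \right)} = 1281013 - - 632 \sqrt{\frac{30}{47}} = 1281013 - - 632 \frac{\sqrt{1410}}{47} = 1281013 - - \frac{632 \sqrt{1410}}{47} = 1281013 + \frac{632 \sqrt{1410}}{47}$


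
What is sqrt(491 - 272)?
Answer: sqrt(219) ≈ 14.799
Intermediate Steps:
sqrt(491 - 272) = sqrt(219)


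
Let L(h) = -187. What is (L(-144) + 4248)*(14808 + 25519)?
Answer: 163767947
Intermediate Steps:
(L(-144) + 4248)*(14808 + 25519) = (-187 + 4248)*(14808 + 25519) = 4061*40327 = 163767947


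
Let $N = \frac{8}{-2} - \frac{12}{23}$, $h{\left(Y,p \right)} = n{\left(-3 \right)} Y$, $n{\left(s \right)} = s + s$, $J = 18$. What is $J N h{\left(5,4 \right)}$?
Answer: $\frac{56160}{23} \approx 2441.7$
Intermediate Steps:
$n{\left(s \right)} = 2 s$
$h{\left(Y,p \right)} = - 6 Y$ ($h{\left(Y,p \right)} = 2 \left(-3\right) Y = - 6 Y$)
$N = - \frac{104}{23}$ ($N = 8 \left(- \frac{1}{2}\right) - \frac{12}{23} = -4 - \frac{12}{23} = - \frac{104}{23} \approx -4.5217$)
$J N h{\left(5,4 \right)} = 18 \left(- \frac{104}{23}\right) \left(\left(-6\right) 5\right) = \left(- \frac{1872}{23}\right) \left(-30\right) = \frac{56160}{23}$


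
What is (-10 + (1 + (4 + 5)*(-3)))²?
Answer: 1296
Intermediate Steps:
(-10 + (1 + (4 + 5)*(-3)))² = (-10 + (1 + 9*(-3)))² = (-10 + (1 - 27))² = (-10 - 26)² = (-36)² = 1296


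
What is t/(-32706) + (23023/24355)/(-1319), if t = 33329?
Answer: -1071421951843/1050655556970 ≈ -1.0198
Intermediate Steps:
t/(-32706) + (23023/24355)/(-1319) = 33329/(-32706) + (23023/24355)/(-1319) = 33329*(-1/32706) + (23023*(1/24355))*(-1/1319) = -33329/32706 + (23023/24355)*(-1/1319) = -33329/32706 - 23023/32124245 = -1071421951843/1050655556970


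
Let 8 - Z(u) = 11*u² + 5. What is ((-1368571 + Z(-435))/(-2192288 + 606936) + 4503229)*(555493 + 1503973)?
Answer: 7351476580051239183/792676 ≈ 9.2742e+12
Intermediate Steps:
Z(u) = 3 - 11*u² (Z(u) = 8 - (11*u² + 5) = 8 - (5 + 11*u²) = 8 + (-5 - 11*u²) = 3 - 11*u²)
((-1368571 + Z(-435))/(-2192288 + 606936) + 4503229)*(555493 + 1503973) = ((-1368571 + (3 - 11*(-435)²))/(-2192288 + 606936) + 4503229)*(555493 + 1503973) = ((-1368571 + (3 - 11*189225))/(-1585352) + 4503229)*2059466 = ((-1368571 + (3 - 2081475))*(-1/1585352) + 4503229)*2059466 = ((-1368571 - 2081472)*(-1/1585352) + 4503229)*2059466 = (-3450043*(-1/1585352) + 4503229)*2059466 = (3450043/1585352 + 4503229)*2059466 = (7139206551651/1585352)*2059466 = 7351476580051239183/792676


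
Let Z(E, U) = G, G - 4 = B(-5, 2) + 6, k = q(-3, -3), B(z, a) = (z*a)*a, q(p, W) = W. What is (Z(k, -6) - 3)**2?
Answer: 169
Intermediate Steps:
B(z, a) = z*a**2 (B(z, a) = (a*z)*a = z*a**2)
k = -3
G = -10 (G = 4 + (-5*2**2 + 6) = 4 + (-5*4 + 6) = 4 + (-20 + 6) = 4 - 14 = -10)
Z(E, U) = -10
(Z(k, -6) - 3)**2 = (-10 - 3)**2 = (-13)**2 = 169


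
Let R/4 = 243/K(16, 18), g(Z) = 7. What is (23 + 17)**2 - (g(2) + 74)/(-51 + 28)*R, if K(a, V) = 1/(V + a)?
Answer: 2713688/23 ≈ 1.1799e+5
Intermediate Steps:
R = 33048 (R = 4*(243/(1/(18 + 16))) = 4*(243/(1/34)) = 4*(243*34) = 4*8262 = 33048)
(23 + 17)**2 - (g(2) + 74)/(-51 + 28)*R = (23 + 17)**2 - (7 + 74)/(-51 + 28)*33048 = 40**2 - 81/(-23)*33048 = 1600 - 81*(-1/23)*33048 = 1600 - (-81)*33048/23 = 1600 - 1*(-2676888/23) = 1600 + 2676888/23 = 2713688/23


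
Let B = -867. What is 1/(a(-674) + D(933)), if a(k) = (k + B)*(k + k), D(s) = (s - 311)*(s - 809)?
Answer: 1/2154396 ≈ 4.6417e-7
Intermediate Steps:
D(s) = (-809 + s)*(-311 + s) (D(s) = (-311 + s)*(-809 + s) = (-809 + s)*(-311 + s))
a(k) = 2*k*(-867 + k) (a(k) = (k - 867)*(k + k) = (-867 + k)*(2*k) = 2*k*(-867 + k))
1/(a(-674) + D(933)) = 1/(2*(-674)*(-867 - 674) + (251599 + 933² - 1120*933)) = 1/(2*(-674)*(-1541) + (251599 + 870489 - 1044960)) = 1/(2077268 + 77128) = 1/2154396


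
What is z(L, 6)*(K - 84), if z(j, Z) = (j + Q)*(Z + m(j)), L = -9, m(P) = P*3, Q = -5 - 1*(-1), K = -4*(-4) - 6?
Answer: -20202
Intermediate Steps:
K = 10 (K = 16 - 6 = 10)
Q = -4 (Q = -5 + 1 = -4)
m(P) = 3*P
z(j, Z) = (-4 + j)*(Z + 3*j) (z(j, Z) = (j - 4)*(Z + 3*j) = (-4 + j)*(Z + 3*j))
z(L, 6)*(K - 84) = (-12*(-9) - 4*6 + 3*(-9)² + 6*(-9))*(10 - 84) = (108 - 24 + 3*81 - 54)*(-74) = (108 - 24 + 243 - 54)*(-74) = 273*(-74) = -20202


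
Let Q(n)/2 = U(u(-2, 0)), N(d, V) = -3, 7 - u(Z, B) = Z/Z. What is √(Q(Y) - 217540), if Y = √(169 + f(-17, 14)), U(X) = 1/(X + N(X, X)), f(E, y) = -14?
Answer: I*√1957854/3 ≈ 466.41*I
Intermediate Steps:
u(Z, B) = 6 (u(Z, B) = 7 - Z/Z = 7 - 1*1 = 7 - 1 = 6)
U(X) = 1/(-3 + X) (U(X) = 1/(X - 3) = 1/(-3 + X))
Y = √155 (Y = √(169 - 14) = √155 ≈ 12.450)
Q(n) = ⅔ (Q(n) = 2/(-3 + 6) = 2/3 = 2*(⅓) = ⅔)
√(Q(Y) - 217540) = √(⅔ - 217540) = √(-652618/3) = I*√1957854/3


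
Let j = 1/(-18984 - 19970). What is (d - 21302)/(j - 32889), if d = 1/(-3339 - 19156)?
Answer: 18666308478414/28819651616965 ≈ 0.64769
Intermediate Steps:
j = -1/38954 (j = 1/(-38954) = -1/38954 ≈ -2.5671e-5)
d = -1/22495 (d = 1/(-22495) = -1/22495 ≈ -4.4454e-5)
(d - 21302)/(j - 32889) = (-1/22495 - 21302)/(-1/38954 - 32889) = -479188491/(22495*(-1281158107/38954)) = -479188491/22495*(-38954/1281158107) = 18666308478414/28819651616965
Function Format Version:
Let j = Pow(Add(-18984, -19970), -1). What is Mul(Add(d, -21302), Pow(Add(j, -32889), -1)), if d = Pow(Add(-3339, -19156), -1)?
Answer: Rational(18666308478414, 28819651616965) ≈ 0.64769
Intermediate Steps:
j = Rational(-1, 38954) (j = Pow(-38954, -1) = Rational(-1, 38954) ≈ -2.5671e-5)
d = Rational(-1, 22495) (d = Pow(-22495, -1) = Rational(-1, 22495) ≈ -4.4454e-5)
Mul(Add(d, -21302), Pow(Add(j, -32889), -1)) = Mul(Add(Rational(-1, 22495), -21302), Pow(Add(Rational(-1, 38954), -32889), -1)) = Mul(Rational(-479188491, 22495), Pow(Rational(-1281158107, 38954), -1)) = Mul(Rational(-479188491, 22495), Rational(-38954, 1281158107)) = Rational(18666308478414, 28819651616965)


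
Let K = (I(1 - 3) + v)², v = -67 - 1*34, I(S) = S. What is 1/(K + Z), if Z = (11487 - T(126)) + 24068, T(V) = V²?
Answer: 1/30288 ≈ 3.3016e-5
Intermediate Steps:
v = -101 (v = -67 - 34 = -101)
Z = 19679 (Z = (11487 - 1*126²) + 24068 = (11487 - 1*15876) + 24068 = (11487 - 15876) + 24068 = -4389 + 24068 = 19679)
K = 10609 (K = ((1 - 3) - 101)² = (-2 - 101)² = (-103)² = 10609)
1/(K + Z) = 1/(10609 + 19679) = 1/30288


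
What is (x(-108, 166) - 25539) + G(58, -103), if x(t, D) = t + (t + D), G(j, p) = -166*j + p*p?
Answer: -24608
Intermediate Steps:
G(j, p) = p² - 166*j (G(j, p) = -166*j + p² = p² - 166*j)
x(t, D) = D + 2*t (x(t, D) = t + (D + t) = D + 2*t)
(x(-108, 166) - 25539) + G(58, -103) = ((166 + 2*(-108)) - 25539) + ((-103)² - 166*58) = ((166 - 216) - 25539) + (10609 - 9628) = (-50 - 25539) + 981 = -25589 + 981 = -24608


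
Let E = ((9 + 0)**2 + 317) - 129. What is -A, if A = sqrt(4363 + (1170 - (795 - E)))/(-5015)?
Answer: sqrt(5007)/5015 ≈ 0.014110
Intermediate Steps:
E = 269 (E = (9**2 + 317) - 129 = (81 + 317) - 129 = 398 - 129 = 269)
A = -sqrt(5007)/5015 (A = sqrt(4363 + (1170 - (795 - 1*269)))/(-5015) = sqrt(4363 + (1170 - (795 - 269)))*(-1/5015) = sqrt(4363 + (1170 - 1*526))*(-1/5015) = sqrt(4363 + (1170 - 526))*(-1/5015) = sqrt(4363 + 644)*(-1/5015) = sqrt(5007)*(-1/5015) = -sqrt(5007)/5015 ≈ -0.014110)
-A = -(-1)*sqrt(5007)/5015 = sqrt(5007)/5015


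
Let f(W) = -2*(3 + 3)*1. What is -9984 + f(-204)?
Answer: -9996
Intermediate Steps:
f(W) = -12 (f(W) = -2*6*1 = -12*1 = -12)
-9984 + f(-204) = -9984 - 12 = -9996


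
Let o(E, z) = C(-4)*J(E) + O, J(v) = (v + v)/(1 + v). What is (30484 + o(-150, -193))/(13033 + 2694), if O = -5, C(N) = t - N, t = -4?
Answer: 30479/15727 ≈ 1.9380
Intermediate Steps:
C(N) = -4 - N
J(v) = 2*v/(1 + v) (J(v) = (2*v)/(1 + v) = 2*v/(1 + v))
o(E, z) = -5 (o(E, z) = (-4 - 1*(-4))*(2*E/(1 + E)) - 5 = (-4 + 4)*(2*E/(1 + E)) - 5 = 0*(2*E/(1 + E)) - 5 = 0 - 5 = -5)
(30484 + o(-150, -193))/(13033 + 2694) = (30484 - 5)/(13033 + 2694) = 30479/15727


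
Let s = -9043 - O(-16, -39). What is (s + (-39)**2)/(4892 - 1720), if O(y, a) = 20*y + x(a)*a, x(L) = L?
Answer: -11/4 ≈ -2.7500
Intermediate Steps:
O(y, a) = a**2 + 20*y (O(y, a) = 20*y + a*a = 20*y + a**2 = a**2 + 20*y)
s = -10244 (s = -9043 - ((-39)**2 + 20*(-16)) = -9043 - (1521 - 320) = -9043 - 1*1201 = -9043 - 1201 = -10244)
(s + (-39)**2)/(4892 - 1720) = (-10244 + (-39)**2)/(4892 - 1720) = (-10244 + 1521)/3172 = -8723*1/3172 = -11/4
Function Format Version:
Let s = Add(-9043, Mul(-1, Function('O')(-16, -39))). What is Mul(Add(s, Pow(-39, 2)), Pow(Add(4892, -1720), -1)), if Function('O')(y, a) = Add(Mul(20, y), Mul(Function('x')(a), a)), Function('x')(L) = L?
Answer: Rational(-11, 4) ≈ -2.7500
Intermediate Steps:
Function('O')(y, a) = Add(Pow(a, 2), Mul(20, y)) (Function('O')(y, a) = Add(Mul(20, y), Mul(a, a)) = Add(Mul(20, y), Pow(a, 2)) = Add(Pow(a, 2), Mul(20, y)))
s = -10244 (s = Add(-9043, Mul(-1, Add(Pow(-39, 2), Mul(20, -16)))) = Add(-9043, Mul(-1, Add(1521, -320))) = Add(-9043, Mul(-1, 1201)) = Add(-9043, -1201) = -10244)
Mul(Add(s, Pow(-39, 2)), Pow(Add(4892, -1720), -1)) = Mul(Add(-10244, Pow(-39, 2)), Pow(Add(4892, -1720), -1)) = Mul(Add(-10244, 1521), Pow(3172, -1)) = Mul(-8723, Rational(1, 3172)) = Rational(-11, 4)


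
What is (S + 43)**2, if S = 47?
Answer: 8100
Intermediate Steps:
(S + 43)**2 = (47 + 43)**2 = 90**2 = 8100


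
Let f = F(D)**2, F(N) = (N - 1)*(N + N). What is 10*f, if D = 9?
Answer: 207360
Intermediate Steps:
F(N) = 2*N*(-1 + N) (F(N) = (-1 + N)*(2*N) = 2*N*(-1 + N))
f = 20736 (f = (2*9*(-1 + 9))**2 = (2*9*8)**2 = 144**2 = 20736)
10*f = 10*20736 = 207360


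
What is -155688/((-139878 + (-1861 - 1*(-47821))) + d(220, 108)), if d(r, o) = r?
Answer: 77844/46849 ≈ 1.6616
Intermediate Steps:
-155688/((-139878 + (-1861 - 1*(-47821))) + d(220, 108)) = -155688/((-139878 + (-1861 - 1*(-47821))) + 220) = -155688/((-139878 + (-1861 + 47821)) + 220) = -155688/((-139878 + 45960) + 220) = -155688/(-93918 + 220) = -155688/(-93698) = -155688*(-1/93698) = 77844/46849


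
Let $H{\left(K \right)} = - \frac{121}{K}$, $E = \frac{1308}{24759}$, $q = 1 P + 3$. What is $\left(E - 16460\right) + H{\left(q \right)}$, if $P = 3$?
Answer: $- \frac{272020759}{16506} \approx -16480.0$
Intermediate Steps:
$q = 6$ ($q = 1 \cdot 3 + 3 = 3 + 3 = 6$)
$E = \frac{436}{8253}$ ($E = 1308 \cdot \frac{1}{24759} = \frac{436}{8253} \approx 0.052829$)
$\left(E - 16460\right) + H{\left(q \right)} = \left(\frac{436}{8253} - 16460\right) - \frac{121}{6} = - \frac{135843944}{8253} - \frac{121}{6} = - \frac{272020759}{16506}$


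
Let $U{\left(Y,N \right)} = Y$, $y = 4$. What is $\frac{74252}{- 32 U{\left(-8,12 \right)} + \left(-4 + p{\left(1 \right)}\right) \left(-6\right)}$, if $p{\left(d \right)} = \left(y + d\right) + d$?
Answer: $\frac{18563}{61} \approx 304.31$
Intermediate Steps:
$p{\left(d \right)} = 4 + 2 d$ ($p{\left(d \right)} = \left(4 + d\right) + d = 4 + 2 d$)
$\frac{74252}{- 32 U{\left(-8,12 \right)} + \left(-4 + p{\left(1 \right)}\right) \left(-6\right)} = \frac{74252}{\left(-32\right) \left(-8\right) + \left(-4 + \left(4 + 2 \cdot 1\right)\right) \left(-6\right)} = \frac{74252}{256 + \left(-4 + \left(4 + 2\right)\right) \left(-6\right)} = \frac{74252}{256 + \left(-4 + 6\right) \left(-6\right)} = \frac{74252}{256 + 2 \left(-6\right)} = \frac{74252}{256 - 12} = \frac{74252}{244} = 74252 \cdot \frac{1}{244} = \frac{18563}{61}$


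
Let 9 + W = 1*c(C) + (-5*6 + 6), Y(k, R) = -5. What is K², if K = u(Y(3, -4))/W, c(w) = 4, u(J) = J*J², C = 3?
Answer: 15625/841 ≈ 18.579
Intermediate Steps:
u(J) = J³
W = -29 (W = -9 + (1*4 + (-5*6 + 6)) = -9 + (4 + (-30 + 6)) = -9 + (4 - 24) = -9 - 20 = -29)
K = 125/29 (K = (-5)³/(-29) = -125*(-1/29) = 125/29 ≈ 4.3103)
K² = (125/29)² = 15625/841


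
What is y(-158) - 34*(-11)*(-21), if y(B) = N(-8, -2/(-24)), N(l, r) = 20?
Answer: -7834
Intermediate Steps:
y(B) = 20
y(-158) - 34*(-11)*(-21) = 20 - 34*(-11)*(-21) = 20 - (-374)*(-21) = 20 - 1*7854 = 20 - 7854 = -7834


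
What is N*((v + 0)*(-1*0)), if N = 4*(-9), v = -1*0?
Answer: 0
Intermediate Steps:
v = 0
N = -36
N*((v + 0)*(-1*0)) = -36*(0 + 0)*(-1*0) = -0*0 = -36*0 = 0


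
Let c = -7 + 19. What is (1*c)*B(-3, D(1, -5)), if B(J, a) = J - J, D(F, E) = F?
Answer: 0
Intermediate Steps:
B(J, a) = 0
c = 12
(1*c)*B(-3, D(1, -5)) = (1*12)*0 = 12*0 = 0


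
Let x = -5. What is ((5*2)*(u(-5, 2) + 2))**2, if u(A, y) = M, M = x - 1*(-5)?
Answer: 400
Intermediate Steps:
M = 0 (M = -5 - 1*(-5) = -5 + 5 = 0)
u(A, y) = 0
((5*2)*(u(-5, 2) + 2))**2 = ((5*2)*(0 + 2))**2 = (10*2)**2 = 20**2 = 400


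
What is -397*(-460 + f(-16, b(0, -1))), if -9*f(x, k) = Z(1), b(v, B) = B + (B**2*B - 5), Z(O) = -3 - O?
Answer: 1641992/9 ≈ 1.8244e+5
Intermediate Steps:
b(v, B) = -5 + B + B**3 (b(v, B) = B + (B**3 - 5) = B + (-5 + B**3) = -5 + B + B**3)
f(x, k) = 4/9 (f(x, k) = -(-3 - 1*1)/9 = -(-3 - 1)/9 = -1/9*(-4) = 4/9)
-397*(-460 + f(-16, b(0, -1))) = -397*(-460 + 4/9) = -397*(-4136/9) = 1641992/9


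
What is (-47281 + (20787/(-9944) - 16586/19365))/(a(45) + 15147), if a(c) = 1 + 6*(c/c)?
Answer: -9105259713799/2918138496240 ≈ -3.1202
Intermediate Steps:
a(c) = 7 (a(c) = 1 + 6*1 = 1 + 6 = 7)
(-47281 + (20787/(-9944) - 16586/19365))/(a(45) + 15147) = (-47281 + (20787/(-9944) - 16586/19365))/(7 + 15147) = (-47281 + (20787*(-1/9944) - 16586*1/19365))/15154 = (-47281 + (-20787/9944 - 16586/19365))*(1/15154) = (-47281 - 567471439/192565560)*(1/15154) = -9105259713799/192565560*1/15154 = -9105259713799/2918138496240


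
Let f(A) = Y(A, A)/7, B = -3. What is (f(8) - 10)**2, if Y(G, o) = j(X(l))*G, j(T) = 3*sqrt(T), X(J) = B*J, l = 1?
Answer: 3172/49 - 480*I*sqrt(3)/7 ≈ 64.735 - 118.77*I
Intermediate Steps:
X(J) = -3*J
Y(G, o) = 3*I*G*sqrt(3) (Y(G, o) = (3*sqrt(-3*1))*G = (3*sqrt(-3))*G = (3*(I*sqrt(3)))*G = (3*I*sqrt(3))*G = 3*I*G*sqrt(3))
f(A) = 3*I*A*sqrt(3)/7 (f(A) = (3*I*A*sqrt(3))/7 = (3*I*A*sqrt(3))*(1/7) = 3*I*A*sqrt(3)/7)
(f(8) - 10)**2 = ((3/7)*I*8*sqrt(3) - 10)**2 = (24*I*sqrt(3)/7 - 10)**2 = (-10 + 24*I*sqrt(3)/7)**2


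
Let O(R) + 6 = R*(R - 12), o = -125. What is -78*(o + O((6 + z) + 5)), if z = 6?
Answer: 3588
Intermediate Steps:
O(R) = -6 + R*(-12 + R) (O(R) = -6 + R*(R - 12) = -6 + R*(-12 + R))
-78*(o + O((6 + z) + 5)) = -78*(-125 + (-6 + ((6 + 6) + 5)² - 12*((6 + 6) + 5))) = -78*(-125 + (-6 + (12 + 5)² - 12*(12 + 5))) = -78*(-125 + (-6 + 17² - 12*17)) = -78*(-125 + (-6 + 289 - 204)) = -78*(-125 + 79) = -78*(-46) = 3588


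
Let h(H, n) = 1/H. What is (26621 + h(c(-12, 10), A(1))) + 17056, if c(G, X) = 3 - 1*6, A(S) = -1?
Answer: 131030/3 ≈ 43677.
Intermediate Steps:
c(G, X) = -3 (c(G, X) = 3 - 6 = -3)
(26621 + h(c(-12, 10), A(1))) + 17056 = (26621 + 1/(-3)) + 17056 = (26621 - 1/3) + 17056 = 79862/3 + 17056 = 131030/3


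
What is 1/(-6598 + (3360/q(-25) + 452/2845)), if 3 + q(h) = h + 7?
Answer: -2845/19226058 ≈ -0.00014798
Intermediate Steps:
q(h) = 4 + h (q(h) = -3 + (h + 7) = -3 + (7 + h) = 4 + h)
1/(-6598 + (3360/q(-25) + 452/2845)) = 1/(-6598 + (3360/(4 - 25) + 452/2845)) = 1/(-6598 + (3360/(-21) + 452*(1/2845))) = 1/(-6598 + (3360*(-1/21) + 452/2845)) = 1/(-6598 + (-160 + 452/2845)) = 1/(-6598 - 454748/2845) = 1/(-19226058/2845) = -2845/19226058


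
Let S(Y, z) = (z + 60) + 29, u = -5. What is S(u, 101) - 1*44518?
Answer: -44328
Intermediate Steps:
S(Y, z) = 89 + z (S(Y, z) = (60 + z) + 29 = 89 + z)
S(u, 101) - 1*44518 = (89 + 101) - 1*44518 = 190 - 44518 = -44328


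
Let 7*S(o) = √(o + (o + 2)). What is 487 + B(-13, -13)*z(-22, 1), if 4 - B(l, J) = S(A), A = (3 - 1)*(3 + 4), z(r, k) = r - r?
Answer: 487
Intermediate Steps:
z(r, k) = 0
A = 14 (A = 2*7 = 14)
S(o) = √(2 + 2*o)/7 (S(o) = √(o + (o + 2))/7 = √(o + (2 + o))/7 = √(2 + 2*o)/7)
B(l, J) = 4 - √30/7 (B(l, J) = 4 - √(2 + 2*14)/7 = 4 - √(2 + 28)/7 = 4 - √30/7)
487 + B(-13, -13)*z(-22, 1) = 487 + (4 - √30/7)*0 = 487 + 0 = 487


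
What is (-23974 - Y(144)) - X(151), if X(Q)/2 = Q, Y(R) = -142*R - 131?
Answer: -3697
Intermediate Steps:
Y(R) = -131 - 142*R
X(Q) = 2*Q
(-23974 - Y(144)) - X(151) = (-23974 - (-131 - 142*144)) - 2*151 = (-23974 - (-131 - 20448)) - 1*302 = (-23974 - 1*(-20579)) - 302 = (-23974 + 20579) - 302 = -3395 - 302 = -3697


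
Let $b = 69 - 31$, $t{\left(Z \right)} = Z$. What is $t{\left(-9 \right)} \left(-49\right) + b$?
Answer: $479$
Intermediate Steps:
$b = 38$ ($b = 69 - 31 = 38$)
$t{\left(-9 \right)} \left(-49\right) + b = \left(-9\right) \left(-49\right) + 38 = 441 + 38 = 479$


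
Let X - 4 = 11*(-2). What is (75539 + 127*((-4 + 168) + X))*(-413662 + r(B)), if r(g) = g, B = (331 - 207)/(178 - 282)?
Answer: -77835693591/2 ≈ -3.8918e+10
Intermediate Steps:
X = -18 (X = 4 + 11*(-2) = 4 - 22 = -18)
B = -31/26 (B = 124/(-104) = 124*(-1/104) = -31/26 ≈ -1.1923)
(75539 + 127*((-4 + 168) + X))*(-413662 + r(B)) = (75539 + 127*((-4 + 168) - 18))*(-413662 - 31/26) = (75539 + 127*(164 - 18))*(-10755243/26) = (75539 + 127*146)*(-10755243/26) = (75539 + 18542)*(-10755243/26) = 94081*(-10755243/26) = -77835693591/2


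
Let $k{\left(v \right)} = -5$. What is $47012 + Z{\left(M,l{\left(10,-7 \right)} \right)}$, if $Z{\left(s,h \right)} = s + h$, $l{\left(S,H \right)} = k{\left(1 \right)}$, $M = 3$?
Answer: $47010$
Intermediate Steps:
$l{\left(S,H \right)} = -5$
$Z{\left(s,h \right)} = h + s$
$47012 + Z{\left(M,l{\left(10,-7 \right)} \right)} = 47012 + \left(-5 + 3\right) = 47012 - 2 = 47010$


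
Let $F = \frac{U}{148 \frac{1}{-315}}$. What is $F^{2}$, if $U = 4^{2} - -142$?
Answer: $\frac{619263225}{5476} \approx 1.1309 \cdot 10^{5}$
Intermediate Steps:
$U = 158$ ($U = 16 + 142 = 158$)
$F = - \frac{24885}{74}$ ($F = \frac{158}{148 \frac{1}{-315}} = \frac{158}{148 \left(- \frac{1}{315}\right)} = \frac{158}{- \frac{148}{315}} = 158 \left(- \frac{315}{148}\right) = - \frac{24885}{74} \approx -336.28$)
$F^{2} = \left(- \frac{24885}{74}\right)^{2} = \frac{619263225}{5476}$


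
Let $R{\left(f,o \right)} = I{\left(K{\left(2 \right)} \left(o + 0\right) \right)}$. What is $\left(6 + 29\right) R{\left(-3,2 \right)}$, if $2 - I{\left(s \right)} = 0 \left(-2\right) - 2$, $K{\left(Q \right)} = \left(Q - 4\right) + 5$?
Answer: $140$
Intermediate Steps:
$K{\left(Q \right)} = 1 + Q$ ($K{\left(Q \right)} = \left(-4 + Q\right) + 5 = 1 + Q$)
$I{\left(s \right)} = 4$ ($I{\left(s \right)} = 2 - \left(0 \left(-2\right) - 2\right) = 2 - \left(0 - 2\right) = 2 - -2 = 2 + 2 = 4$)
$R{\left(f,o \right)} = 4$
$\left(6 + 29\right) R{\left(-3,2 \right)} = \left(6 + 29\right) 4 = 35 \cdot 4 = 140$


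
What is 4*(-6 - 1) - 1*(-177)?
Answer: 149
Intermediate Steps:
4*(-6 - 1) - 1*(-177) = 4*(-7) + 177 = -28 + 177 = 149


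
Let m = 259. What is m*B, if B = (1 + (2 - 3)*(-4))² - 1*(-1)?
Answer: 6734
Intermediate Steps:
B = 26 (B = (1 - 1*(-4))² + 1 = (1 + 4)² + 1 = 5² + 1 = 25 + 1 = 26)
m*B = 259*26 = 6734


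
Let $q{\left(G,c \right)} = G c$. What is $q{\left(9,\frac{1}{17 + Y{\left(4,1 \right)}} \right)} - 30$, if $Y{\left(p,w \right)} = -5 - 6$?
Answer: $- \frac{57}{2} \approx -28.5$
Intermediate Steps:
$Y{\left(p,w \right)} = -11$ ($Y{\left(p,w \right)} = -5 - 6 = -11$)
$q{\left(9,\frac{1}{17 + Y{\left(4,1 \right)}} \right)} - 30 = \frac{9}{17 - 11} - 30 = \frac{9}{6} - 30 = 9 \cdot \frac{1}{6} - 30 = \frac{3}{2} - 30 = - \frac{57}{2}$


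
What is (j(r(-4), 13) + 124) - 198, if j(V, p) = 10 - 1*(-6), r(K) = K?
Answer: -58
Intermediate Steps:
j(V, p) = 16 (j(V, p) = 10 + 6 = 16)
(j(r(-4), 13) + 124) - 198 = (16 + 124) - 198 = 140 - 198 = -58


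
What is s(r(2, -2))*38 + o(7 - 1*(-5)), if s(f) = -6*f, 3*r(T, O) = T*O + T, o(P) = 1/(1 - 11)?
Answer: 1519/10 ≈ 151.90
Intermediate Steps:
o(P) = -1/10 (o(P) = 1/(-10) = -1/10)
r(T, O) = T/3 + O*T/3 (r(T, O) = (T*O + T)/3 = (O*T + T)/3 = (T + O*T)/3 = T/3 + O*T/3)
s(r(2, -2))*38 + o(7 - 1*(-5)) = -2*2*(1 - 2)*38 - 1/10 = -2*2*(-1)*38 - 1/10 = -6*(-2/3)*38 - 1/10 = 4*38 - 1/10 = 152 - 1/10 = 1519/10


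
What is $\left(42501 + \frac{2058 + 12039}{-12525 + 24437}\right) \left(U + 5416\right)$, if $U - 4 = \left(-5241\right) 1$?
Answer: $\frac{90625195611}{11912} \approx 7.6079 \cdot 10^{6}$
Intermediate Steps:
$U = -5237$ ($U = 4 - 5241 = -5237$)
$\left(42501 + \frac{2058 + 12039}{-12525 + 24437}\right) \left(U + 5416\right) = \left(42501 + \frac{2058 + 12039}{-12525 + 24437}\right) \left(-5237 + 5416\right) = \left(42501 + \frac{14097}{11912}\right) 179 = \frac{506286009}{11912} \cdot 179 = \frac{90625195611}{11912}$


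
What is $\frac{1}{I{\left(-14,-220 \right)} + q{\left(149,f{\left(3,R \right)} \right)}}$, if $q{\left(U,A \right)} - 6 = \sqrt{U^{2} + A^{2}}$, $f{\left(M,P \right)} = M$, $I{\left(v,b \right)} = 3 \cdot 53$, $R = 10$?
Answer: $\frac{33}{1003} - \frac{\sqrt{22210}}{5015} \approx 0.0031844$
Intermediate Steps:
$I{\left(v,b \right)} = 159$
$q{\left(U,A \right)} = 6 + \sqrt{A^{2} + U^{2}}$ ($q{\left(U,A \right)} = 6 + \sqrt{U^{2} + A^{2}} = 6 + \sqrt{A^{2} + U^{2}}$)
$\frac{1}{I{\left(-14,-220 \right)} + q{\left(149,f{\left(3,R \right)} \right)}} = \frac{1}{159 + \left(6 + \sqrt{3^{2} + 149^{2}}\right)} = \frac{1}{159 + \left(6 + \sqrt{9 + 22201}\right)} = \frac{1}{159 + \left(6 + \sqrt{22210}\right)} = \frac{1}{165 + \sqrt{22210}}$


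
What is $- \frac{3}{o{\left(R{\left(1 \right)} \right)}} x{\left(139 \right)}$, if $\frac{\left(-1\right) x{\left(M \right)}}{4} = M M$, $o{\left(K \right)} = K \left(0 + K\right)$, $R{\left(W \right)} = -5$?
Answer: $\frac{231852}{25} \approx 9274.1$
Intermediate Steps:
$o{\left(K \right)} = K^{2}$ ($o{\left(K \right)} = K K = K^{2}$)
$x{\left(M \right)} = - 4 M^{2}$ ($x{\left(M \right)} = - 4 M M = - 4 M^{2}$)
$- \frac{3}{o{\left(R{\left(1 \right)} \right)}} x{\left(139 \right)} = - \frac{3}{\left(-5\right)^{2}} \left(- 4 \cdot 139^{2}\right) = - \frac{3}{25} \left(\left(-4\right) 19321\right) = \left(-3\right) \frac{1}{25} \left(-77284\right) = \left(- \frac{3}{25}\right) \left(-77284\right) = \frac{231852}{25}$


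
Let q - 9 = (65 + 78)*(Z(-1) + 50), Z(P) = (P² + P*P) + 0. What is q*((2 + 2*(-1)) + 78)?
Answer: 580710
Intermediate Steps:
Z(P) = 2*P² (Z(P) = (P² + P²) + 0 = 2*P² + 0 = 2*P²)
q = 7445 (q = 9 + (65 + 78)*(2*(-1)² + 50) = 9 + 143*(2*1 + 50) = 9 + 143*(2 + 50) = 9 + 143*52 = 9 + 7436 = 7445)
q*((2 + 2*(-1)) + 78) = 7445*((2 + 2*(-1)) + 78) = 7445*((2 - 2) + 78) = 7445*(0 + 78) = 7445*78 = 580710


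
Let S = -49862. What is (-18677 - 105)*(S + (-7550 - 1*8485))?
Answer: 1237677454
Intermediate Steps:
(-18677 - 105)*(S + (-7550 - 1*8485)) = (-18677 - 105)*(-49862 + (-7550 - 1*8485)) = -18782*(-49862 + (-7550 - 8485)) = -18782*(-49862 - 16035) = -18782*(-65897) = 1237677454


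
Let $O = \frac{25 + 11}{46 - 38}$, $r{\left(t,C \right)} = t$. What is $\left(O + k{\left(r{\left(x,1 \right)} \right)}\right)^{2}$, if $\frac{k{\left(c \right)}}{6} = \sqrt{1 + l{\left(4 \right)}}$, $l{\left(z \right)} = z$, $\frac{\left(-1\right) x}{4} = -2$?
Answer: $\frac{801}{4} + 54 \sqrt{5} \approx 321.0$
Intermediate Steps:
$x = 8$ ($x = \left(-4\right) \left(-2\right) = 8$)
$k{\left(c \right)} = 6 \sqrt{5}$ ($k{\left(c \right)} = 6 \sqrt{1 + 4} = 6 \sqrt{5}$)
$O = \frac{9}{2}$ ($O = \frac{36}{8} = 36 \cdot \frac{1}{8} = \frac{9}{2} \approx 4.5$)
$\left(O + k{\left(r{\left(x,1 \right)} \right)}\right)^{2} = \left(\frac{9}{2} + 6 \sqrt{5}\right)^{2}$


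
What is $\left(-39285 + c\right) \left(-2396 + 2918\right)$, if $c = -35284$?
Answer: $-38925018$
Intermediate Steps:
$\left(-39285 + c\right) \left(-2396 + 2918\right) = \left(-39285 - 35284\right) \left(-2396 + 2918\right) = \left(-74569\right) 522 = -38925018$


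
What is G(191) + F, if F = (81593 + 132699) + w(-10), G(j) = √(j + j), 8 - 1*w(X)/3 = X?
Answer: 214346 + √382 ≈ 2.1437e+5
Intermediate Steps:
w(X) = 24 - 3*X
G(j) = √2*√j (G(j) = √(2*j) = √2*√j)
F = 214346 (F = (81593 + 132699) + (24 - 3*(-10)) = 214292 + (24 + 30) = 214292 + 54 = 214346)
G(191) + F = √2*√191 + 214346 = √382 + 214346 = 214346 + √382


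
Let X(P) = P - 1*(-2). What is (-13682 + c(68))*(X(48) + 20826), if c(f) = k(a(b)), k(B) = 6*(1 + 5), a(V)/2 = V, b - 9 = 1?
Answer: -284873896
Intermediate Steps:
b = 10 (b = 9 + 1 = 10)
a(V) = 2*V
k(B) = 36 (k(B) = 6*6 = 36)
c(f) = 36
X(P) = 2 + P (X(P) = P + 2 = 2 + P)
(-13682 + c(68))*(X(48) + 20826) = (-13682 + 36)*((2 + 48) + 20826) = -13646*(50 + 20826) = -13646*20876 = -284873896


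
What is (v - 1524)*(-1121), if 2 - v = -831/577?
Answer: 983523923/577 ≈ 1.7045e+6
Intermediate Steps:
v = 1985/577 (v = 2 - (-831)/577 = 2 - 1*(-831/577) = 2 + 831/577 = 1985/577 ≈ 3.4402)
(v - 1524)*(-1121) = (1985/577 - 1524)*(-1121) = -877363/577*(-1121) = 983523923/577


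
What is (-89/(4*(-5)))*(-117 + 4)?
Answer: -10057/20 ≈ -502.85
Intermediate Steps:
(-89/(4*(-5)))*(-117 + 4) = -89/(-20)*(-113) = -89*(-1/20)*(-113) = (89/20)*(-113) = -10057/20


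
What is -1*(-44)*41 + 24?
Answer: 1828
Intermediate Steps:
-1*(-44)*41 + 24 = 44*41 + 24 = 1804 + 24 = 1828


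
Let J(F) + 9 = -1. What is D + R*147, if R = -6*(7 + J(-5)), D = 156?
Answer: 2802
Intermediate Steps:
J(F) = -10 (J(F) = -9 - 1 = -10)
R = 18 (R = -6*(7 - 10) = -6*(-3) = 18)
D + R*147 = 156 + 18*147 = 156 + 2646 = 2802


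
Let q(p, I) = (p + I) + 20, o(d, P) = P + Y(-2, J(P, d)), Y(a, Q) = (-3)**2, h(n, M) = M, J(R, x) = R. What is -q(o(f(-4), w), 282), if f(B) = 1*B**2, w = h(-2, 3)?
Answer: -314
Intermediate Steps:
w = 3
Y(a, Q) = 9
f(B) = B**2
o(d, P) = 9 + P (o(d, P) = P + 9 = 9 + P)
q(p, I) = 20 + I + p (q(p, I) = (I + p) + 20 = 20 + I + p)
-q(o(f(-4), w), 282) = -(20 + 282 + (9 + 3)) = -(20 + 282 + 12) = -1*314 = -314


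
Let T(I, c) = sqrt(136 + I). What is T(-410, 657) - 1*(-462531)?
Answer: 462531 + I*sqrt(274) ≈ 4.6253e+5 + 16.553*I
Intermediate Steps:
T(-410, 657) - 1*(-462531) = sqrt(136 - 410) - 1*(-462531) = sqrt(-274) + 462531 = I*sqrt(274) + 462531 = 462531 + I*sqrt(274)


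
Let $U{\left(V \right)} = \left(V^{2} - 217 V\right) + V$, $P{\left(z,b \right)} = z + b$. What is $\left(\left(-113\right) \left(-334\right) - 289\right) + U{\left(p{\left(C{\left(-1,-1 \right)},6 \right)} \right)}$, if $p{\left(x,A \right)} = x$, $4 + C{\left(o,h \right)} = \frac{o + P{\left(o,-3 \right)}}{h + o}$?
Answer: $\frac{151117}{4} \approx 37779.0$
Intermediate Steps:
$P{\left(z,b \right)} = b + z$
$C{\left(o,h \right)} = -4 + \frac{-3 + 2 o}{h + o}$ ($C{\left(o,h \right)} = -4 + \frac{o + \left(-3 + o\right)}{h + o} = -4 + \frac{-3 + 2 o}{h + o}$)
$U{\left(V \right)} = V^{2} - 216 V$
$\left(\left(-113\right) \left(-334\right) - 289\right) + U{\left(p{\left(C{\left(-1,-1 \right)},6 \right)} \right)} = \left(\left(-113\right) \left(-334\right) - 289\right) + \frac{-3 - -4 - -2}{-1 - 1} \left(-216 + \frac{-3 - -4 - -2}{-1 - 1}\right) = \left(37742 - 289\right) + \frac{-3 + 4 + 2}{-2} \left(-216 + \frac{-3 + 4 + 2}{-2}\right) = 37453 + \left(- \frac{1}{2}\right) 3 \left(-216 - \frac{3}{2}\right) = 37453 - \frac{3 \left(-216 - \frac{3}{2}\right)}{2} = 37453 - - \frac{1305}{4} = 37453 + \frac{1305}{4} = \frac{151117}{4}$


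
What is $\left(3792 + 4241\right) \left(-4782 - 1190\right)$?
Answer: $-47973076$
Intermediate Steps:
$\left(3792 + 4241\right) \left(-4782 - 1190\right) = 8033 \left(-5972\right) = -47973076$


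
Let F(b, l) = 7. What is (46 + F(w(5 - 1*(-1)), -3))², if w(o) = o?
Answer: 2809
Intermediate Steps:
(46 + F(w(5 - 1*(-1)), -3))² = (46 + 7)² = 53² = 2809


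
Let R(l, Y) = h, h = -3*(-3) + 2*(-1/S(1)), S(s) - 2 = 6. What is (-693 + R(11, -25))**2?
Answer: 7491169/16 ≈ 4.6820e+5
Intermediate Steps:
S(s) = 8 (S(s) = 2 + 6 = 8)
h = 35/4 (h = -3*(-3) + 2*(-1/8) = 9 + 2*(-1*1/8) = 9 + 2*(-1/8) = 9 - 1/4 = 35/4 ≈ 8.7500)
R(l, Y) = 35/4
(-693 + R(11, -25))**2 = (-693 + 35/4)**2 = (-2737/4)**2 = 7491169/16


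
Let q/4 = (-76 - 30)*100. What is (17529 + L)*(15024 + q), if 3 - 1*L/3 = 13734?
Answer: 647825664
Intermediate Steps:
L = -41193 (L = 9 - 3*13734 = 9 - 41202 = -41193)
q = -42400 (q = 4*((-76 - 30)*100) = 4*(-106*100) = 4*(-10600) = -42400)
(17529 + L)*(15024 + q) = (17529 - 41193)*(15024 - 42400) = -23664*(-27376) = 647825664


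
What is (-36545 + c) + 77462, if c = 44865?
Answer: 85782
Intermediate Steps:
(-36545 + c) + 77462 = (-36545 + 44865) + 77462 = 8320 + 77462 = 85782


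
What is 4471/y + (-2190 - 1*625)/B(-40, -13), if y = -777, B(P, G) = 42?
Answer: -37699/518 ≈ -72.778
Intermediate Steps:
4471/y + (-2190 - 1*625)/B(-40, -13) = 4471/(-777) + (-2190 - 1*625)/42 = 4471*(-1/777) + (-2190 - 625)*(1/42) = -4471/777 - 2815*1/42 = -4471/777 - 2815/42 = -37699/518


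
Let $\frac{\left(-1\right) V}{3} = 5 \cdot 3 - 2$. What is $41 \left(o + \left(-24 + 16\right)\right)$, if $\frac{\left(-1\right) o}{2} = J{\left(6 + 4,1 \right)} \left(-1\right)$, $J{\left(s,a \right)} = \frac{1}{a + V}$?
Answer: $- \frac{6273}{19} \approx -330.16$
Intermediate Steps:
$V = -39$ ($V = - 3 \left(5 \cdot 3 - 2\right) = - 3 \left(15 - 2\right) = \left(-3\right) 13 = -39$)
$J{\left(s,a \right)} = \frac{1}{-39 + a}$ ($J{\left(s,a \right)} = \frac{1}{a - 39} = \frac{1}{-39 + a}$)
$o = - \frac{1}{19}$ ($o = - 2 \frac{1}{-39 + 1} \left(-1\right) = - 2 \frac{1}{-38} \left(-1\right) = - 2 \left(\left(- \frac{1}{38}\right) \left(-1\right)\right) = \left(-2\right) \frac{1}{38} = - \frac{1}{19} \approx -0.052632$)
$41 \left(o + \left(-24 + 16\right)\right) = 41 \left(- \frac{1}{19} + \left(-24 + 16\right)\right) = 41 \left(- \frac{1}{19} - 8\right) = 41 \left(- \frac{153}{19}\right) = - \frac{6273}{19}$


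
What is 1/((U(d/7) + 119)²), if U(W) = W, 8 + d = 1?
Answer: 1/13924 ≈ 7.1818e-5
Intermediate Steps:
d = -7 (d = -8 + 1 = -7)
1/((U(d/7) + 119)²) = 1/((-7/7 + 119)²) = 1/((-7*⅐ + 119)²) = 1/((-1 + 119)²) = 1/(118²) = 1/13924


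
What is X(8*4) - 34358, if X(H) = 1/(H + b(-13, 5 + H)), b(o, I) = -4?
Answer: -962023/28 ≈ -34358.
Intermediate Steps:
X(H) = 1/(-4 + H) (X(H) = 1/(H - 4) = 1/(-4 + H))
X(8*4) - 34358 = 1/(-4 + 8*4) - 34358 = 1/(-4 + 32) - 34358 = 1/28 - 34358 = -962023/28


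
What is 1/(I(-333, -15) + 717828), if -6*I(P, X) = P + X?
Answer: 1/717886 ≈ 1.3930e-6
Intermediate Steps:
I(P, X) = -P/6 - X/6 (I(P, X) = -(P + X)/6 = -P/6 - X/6)
1/(I(-333, -15) + 717828) = 1/((-1/6*(-333) - 1/6*(-15)) + 717828) = 1/((111/2 + 5/2) + 717828) = 1/(58 + 717828) = 1/717886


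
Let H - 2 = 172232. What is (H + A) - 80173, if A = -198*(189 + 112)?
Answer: 32463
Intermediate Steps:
H = 172234 (H = 2 + 172232 = 172234)
A = -59598 (A = -198*301 = -59598)
(H + A) - 80173 = (172234 - 59598) - 80173 = 112636 - 80173 = 32463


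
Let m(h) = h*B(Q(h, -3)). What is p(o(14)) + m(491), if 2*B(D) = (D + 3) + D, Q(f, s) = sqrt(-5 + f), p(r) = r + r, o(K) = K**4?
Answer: 155137/2 + 4419*sqrt(6) ≈ 88393.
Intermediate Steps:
p(r) = 2*r
B(D) = 3/2 + D (B(D) = ((D + 3) + D)/2 = ((3 + D) + D)/2 = (3 + 2*D)/2 = 3/2 + D)
m(h) = h*(3/2 + sqrt(-5 + h))
p(o(14)) + m(491) = 2*14**4 + (1/2)*491*(3 + 2*sqrt(-5 + 491)) = 2*38416 + (1/2)*491*(3 + 2*sqrt(486)) = 76832 + (1/2)*491*(3 + 2*(9*sqrt(6))) = 76832 + (1/2)*491*(3 + 18*sqrt(6)) = 76832 + (1473/2 + 4419*sqrt(6)) = 155137/2 + 4419*sqrt(6)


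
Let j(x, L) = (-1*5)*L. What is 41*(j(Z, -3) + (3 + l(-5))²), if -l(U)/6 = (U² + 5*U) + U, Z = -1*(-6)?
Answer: 45264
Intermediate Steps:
Z = 6
l(U) = -36*U - 6*U² (l(U) = -6*((U² + 5*U) + U) = -6*(U² + 6*U) = -36*U - 6*U²)
j(x, L) = -5*L
41*(j(Z, -3) + (3 + l(-5))²) = 41*(-5*(-3) + (3 - 6*(-5)*(6 - 5))²) = 41*(15 + (3 - 6*(-5)*1)²) = 41*(15 + (3 + 30)²) = 41*(15 + 33²) = 41*(15 + 1089) = 41*1104 = 45264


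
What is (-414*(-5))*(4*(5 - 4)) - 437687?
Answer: -429407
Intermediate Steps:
(-414*(-5))*(4*(5 - 4)) - 437687 = (-69*(-30))*(4*1) - 437687 = 2070*4 - 437687 = 8280 - 437687 = -429407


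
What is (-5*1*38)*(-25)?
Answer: 4750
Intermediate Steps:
(-5*1*38)*(-25) = -5*38*(-25) = -190*(-25) = 4750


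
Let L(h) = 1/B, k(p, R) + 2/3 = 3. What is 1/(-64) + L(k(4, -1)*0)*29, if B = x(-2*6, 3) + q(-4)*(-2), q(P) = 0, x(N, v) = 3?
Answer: 1853/192 ≈ 9.6510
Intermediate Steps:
k(p, R) = 7/3 (k(p, R) = -2/3 + 3 = 7/3)
B = 3 (B = 3 + 0*(-2) = 3 + 0 = 3)
L(h) = 1/3
1/(-64) + L(k(4, -1)*0)*29 = 1/(-64) + (1/3)*29 = -1/64 + 29/3 = 1853/192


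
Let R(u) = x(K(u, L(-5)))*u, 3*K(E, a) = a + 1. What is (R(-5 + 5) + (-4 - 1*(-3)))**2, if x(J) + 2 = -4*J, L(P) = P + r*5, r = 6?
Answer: 1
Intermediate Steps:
L(P) = 30 + P (L(P) = P + 6*5 = P + 30 = 30 + P)
K(E, a) = 1/3 + a/3 (K(E, a) = (a + 1)/3 = (1 + a)/3 = 1/3 + a/3)
x(J) = -2 - 4*J
R(u) = -110*u/3 (R(u) = (-2 - 4*(1/3 + (30 - 5)/3))*u = (-2 - 4*(1/3 + (1/3)*25))*u = (-2 - 4*(1/3 + 25/3))*u = (-2 - 4*26/3)*u = (-2 - 104/3)*u = -110*u/3)
(R(-5 + 5) + (-4 - 1*(-3)))**2 = (-110*(-5 + 5)/3 + (-4 - 1*(-3)))**2 = (-110/3*0 + (-4 + 3))**2 = (0 - 1)**2 = (-1)**2 = 1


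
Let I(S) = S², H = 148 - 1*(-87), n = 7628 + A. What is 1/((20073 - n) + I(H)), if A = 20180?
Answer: 1/47490 ≈ 2.1057e-5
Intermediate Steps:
n = 27808 (n = 7628 + 20180 = 27808)
H = 235 (H = 148 + 87 = 235)
1/((20073 - n) + I(H)) = 1/((20073 - 1*27808) + 235²) = 1/((20073 - 27808) + 55225) = 1/(-7735 + 55225) = 1/47490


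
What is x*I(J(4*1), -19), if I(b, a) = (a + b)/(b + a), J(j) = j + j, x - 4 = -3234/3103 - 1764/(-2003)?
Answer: 23857226/6215309 ≈ 3.8385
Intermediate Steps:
x = 23857226/6215309 (x = 4 + (-3234/3103 - 1764/(-2003)) = 4 + (-3234*1/3103 - 1764*(-1/2003)) = 4 + (-3234/3103 + 1764/2003) = 4 - 1004010/6215309 = 23857226/6215309 ≈ 3.8385)
J(j) = 2*j
I(b, a) = 1 (I(b, a) = (a + b)/(a + b) = 1)
x*I(J(4*1), -19) = (23857226/6215309)*1 = 23857226/6215309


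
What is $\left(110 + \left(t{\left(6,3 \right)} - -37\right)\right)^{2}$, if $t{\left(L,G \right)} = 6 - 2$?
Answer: $22801$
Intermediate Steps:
$t{\left(L,G \right)} = 4$
$\left(110 + \left(t{\left(6,3 \right)} - -37\right)\right)^{2} = \left(110 + \left(4 - -37\right)\right)^{2} = \left(110 + \left(4 + 37\right)\right)^{2} = \left(110 + 41\right)^{2} = 151^{2} = 22801$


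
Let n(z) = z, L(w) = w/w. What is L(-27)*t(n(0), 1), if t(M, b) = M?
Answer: 0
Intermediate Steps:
L(w) = 1
L(-27)*t(n(0), 1) = 1*0 = 0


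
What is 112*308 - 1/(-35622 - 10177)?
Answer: 1579882305/45799 ≈ 34496.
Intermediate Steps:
112*308 - 1/(-35622 - 10177) = 34496 - 1/(-45799) = 34496 - 1*(-1/45799) = 34496 + 1/45799 = 1579882305/45799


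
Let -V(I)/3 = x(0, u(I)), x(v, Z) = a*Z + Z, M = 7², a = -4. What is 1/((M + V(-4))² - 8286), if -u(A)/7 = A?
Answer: 1/82315 ≈ 1.2148e-5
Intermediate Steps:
u(A) = -7*A
M = 49
x(v, Z) = -3*Z (x(v, Z) = -4*Z + Z = -3*Z)
V(I) = -63*I (V(I) = -(-9)*(-7*I) = -63*I)
1/((M + V(-4))² - 8286) = 1/((49 - 63*(-4))² - 8286) = 1/((49 + 252)² - 8286) = 1/(301² - 8286) = 1/(90601 - 8286) = 1/82315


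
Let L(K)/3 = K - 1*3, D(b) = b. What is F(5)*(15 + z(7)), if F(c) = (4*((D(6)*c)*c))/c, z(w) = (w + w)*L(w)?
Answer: 21960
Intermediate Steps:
L(K) = -9 + 3*K (L(K) = 3*(K - 1*3) = 3*(K - 3) = 3*(-3 + K) = -9 + 3*K)
z(w) = 2*w*(-9 + 3*w) (z(w) = (w + w)*(-9 + 3*w) = (2*w)*(-9 + 3*w) = 2*w*(-9 + 3*w))
F(c) = 24*c (F(c) = (4*((6*c)*c))/c = (4*(6*c²))/c = (24*c²)/c = 24*c)
F(5)*(15 + z(7)) = (24*5)*(15 + 6*7*(-3 + 7)) = 120*(15 + 6*7*4) = 120*(15 + 168) = 120*183 = 21960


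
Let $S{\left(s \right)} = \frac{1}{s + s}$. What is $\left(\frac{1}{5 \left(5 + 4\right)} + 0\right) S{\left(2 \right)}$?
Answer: $\frac{1}{180} \approx 0.0055556$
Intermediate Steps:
$S{\left(s \right)} = \frac{1}{2 s}$
$\left(\frac{1}{5 \left(5 + 4\right)} + 0\right) S{\left(2 \right)} = \left(\frac{1}{5 \left(5 + 4\right)} + 0\right) \frac{1}{2 \cdot 2} = \left(\frac{1}{5 \cdot 9} + 0\right) \frac{1}{2} \cdot \frac{1}{2} = \left(\frac{1}{45} + 0\right) \frac{1}{4} = \frac{1}{45} \cdot \frac{1}{4} = \frac{1}{180}$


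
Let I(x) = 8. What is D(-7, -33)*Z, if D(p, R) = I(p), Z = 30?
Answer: 240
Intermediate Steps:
D(p, R) = 8
D(-7, -33)*Z = 8*30 = 240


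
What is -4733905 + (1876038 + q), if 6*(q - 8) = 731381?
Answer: -16415773/6 ≈ -2.7360e+6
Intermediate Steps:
q = 731429/6 (q = 8 + (⅙)*731381 = 8 + 731381/6 = 731429/6 ≈ 1.2190e+5)
-4733905 + (1876038 + q) = -4733905 + (1876038 + 731429/6) = -4733905 + 11987657/6 = -16415773/6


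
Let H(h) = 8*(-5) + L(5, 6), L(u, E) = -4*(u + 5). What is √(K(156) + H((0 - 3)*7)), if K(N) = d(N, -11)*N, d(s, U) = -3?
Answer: 2*I*√137 ≈ 23.409*I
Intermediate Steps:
L(u, E) = -20 - 4*u (L(u, E) = -4*(5 + u) = -20 - 4*u)
K(N) = -3*N
H(h) = -80 (H(h) = 8*(-5) + (-20 - 4*5) = -40 + (-20 - 20) = -40 - 40 = -80)
√(K(156) + H((0 - 3)*7)) = √(-3*156 - 80) = √(-468 - 80) = √(-548) = 2*I*√137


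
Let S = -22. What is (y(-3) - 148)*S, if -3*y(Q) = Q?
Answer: 3234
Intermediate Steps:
y(Q) = -Q/3
(y(-3) - 148)*S = (-⅓*(-3) - 148)*(-22) = (1 - 148)*(-22) = -147*(-22) = 3234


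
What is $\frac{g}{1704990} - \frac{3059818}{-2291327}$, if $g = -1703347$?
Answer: $\frac{1314034120351}{3906689621730} \approx 0.33635$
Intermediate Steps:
$\frac{g}{1704990} - \frac{3059818}{-2291327} = - \frac{1703347}{1704990} - \frac{3059818}{-2291327} = \left(-1703347\right) \frac{1}{1704990} - - \frac{3059818}{2291327} = - \frac{1703347}{1704990} + \frac{3059818}{2291327} = \frac{1314034120351}{3906689621730}$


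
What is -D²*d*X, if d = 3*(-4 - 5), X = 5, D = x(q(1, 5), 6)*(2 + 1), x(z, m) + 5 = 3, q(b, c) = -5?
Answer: 4860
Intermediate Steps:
x(z, m) = -2 (x(z, m) = -5 + 3 = -2)
D = -6 (D = -2*(2 + 1) = -2*3 = -6)
d = -27 (d = 3*(-9) = -27)
-D²*d*X = -(-6)²*(-27)*5 = -36*(-27)*5 = -(-972)*5 = -1*(-4860) = 4860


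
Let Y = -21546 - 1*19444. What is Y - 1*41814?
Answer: -82804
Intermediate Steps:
Y = -40990 (Y = -21546 - 19444 = -40990)
Y - 1*41814 = -40990 - 1*41814 = -40990 - 41814 = -82804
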